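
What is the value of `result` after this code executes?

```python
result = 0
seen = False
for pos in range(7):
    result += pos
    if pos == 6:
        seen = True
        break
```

Let's trace through this code step by step.

Initialize: result = 0
Initialize: seen = False
Entering loop: for pos in range(7):

After execution: result = 21
21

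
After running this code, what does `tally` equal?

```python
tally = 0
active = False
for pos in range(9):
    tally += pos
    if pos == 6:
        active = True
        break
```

Let's trace through this code step by step.

Initialize: tally = 0
Initialize: active = False
Entering loop: for pos in range(9):

After execution: tally = 21
21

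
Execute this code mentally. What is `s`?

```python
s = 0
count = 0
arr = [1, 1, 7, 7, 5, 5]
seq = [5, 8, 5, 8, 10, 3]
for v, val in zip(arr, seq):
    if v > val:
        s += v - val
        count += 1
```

Let's trace through this code step by step.

Initialize: s = 0
Initialize: count = 0
Initialize: arr = [1, 1, 7, 7, 5, 5]
Initialize: seq = [5, 8, 5, 8, 10, 3]
Entering loop: for v, val in zip(arr, seq):

After execution: s = 4
4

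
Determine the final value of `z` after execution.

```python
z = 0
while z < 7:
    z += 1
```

Let's trace through this code step by step.

Initialize: z = 0
Entering loop: while z < 7:

After execution: z = 7
7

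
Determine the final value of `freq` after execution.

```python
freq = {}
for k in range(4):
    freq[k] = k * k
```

Let's trace through this code step by step.

Initialize: freq = {}
Entering loop: for k in range(4):

After execution: freq = {0: 0, 1: 1, 2: 4, 3: 9}
{0: 0, 1: 1, 2: 4, 3: 9}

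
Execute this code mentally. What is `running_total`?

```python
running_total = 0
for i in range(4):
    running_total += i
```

Let's trace through this code step by step.

Initialize: running_total = 0
Entering loop: for i in range(4):

After execution: running_total = 6
6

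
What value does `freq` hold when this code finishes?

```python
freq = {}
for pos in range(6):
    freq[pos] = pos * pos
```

Let's trace through this code step by step.

Initialize: freq = {}
Entering loop: for pos in range(6):

After execution: freq = {0: 0, 1: 1, 2: 4, 3: 9, 4: 16, 5: 25}
{0: 0, 1: 1, 2: 4, 3: 9, 4: 16, 5: 25}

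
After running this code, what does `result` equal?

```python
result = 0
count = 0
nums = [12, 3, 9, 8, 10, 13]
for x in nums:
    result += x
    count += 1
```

Let's trace through this code step by step.

Initialize: result = 0
Initialize: count = 0
Initialize: nums = [12, 3, 9, 8, 10, 13]
Entering loop: for x in nums:

After execution: result = 55
55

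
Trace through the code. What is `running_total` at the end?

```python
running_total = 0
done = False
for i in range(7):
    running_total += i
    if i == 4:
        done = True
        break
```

Let's trace through this code step by step.

Initialize: running_total = 0
Initialize: done = False
Entering loop: for i in range(7):

After execution: running_total = 10
10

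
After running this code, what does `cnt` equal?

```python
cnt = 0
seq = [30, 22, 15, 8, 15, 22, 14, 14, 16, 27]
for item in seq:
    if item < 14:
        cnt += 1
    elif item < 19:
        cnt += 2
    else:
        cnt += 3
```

Let's trace through this code step by step.

Initialize: cnt = 0
Initialize: seq = [30, 22, 15, 8, 15, 22, 14, 14, 16, 27]
Entering loop: for item in seq:

After execution: cnt = 23
23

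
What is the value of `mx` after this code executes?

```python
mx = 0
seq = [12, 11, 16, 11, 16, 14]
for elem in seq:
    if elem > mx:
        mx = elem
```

Let's trace through this code step by step.

Initialize: mx = 0
Initialize: seq = [12, 11, 16, 11, 16, 14]
Entering loop: for elem in seq:

After execution: mx = 16
16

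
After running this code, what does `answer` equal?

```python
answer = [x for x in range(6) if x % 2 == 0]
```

Let's trace through this code step by step.

Initialize: answer = [x for x in range(6) if x % 2 == 0]

After execution: answer = [0, 2, 4]
[0, 2, 4]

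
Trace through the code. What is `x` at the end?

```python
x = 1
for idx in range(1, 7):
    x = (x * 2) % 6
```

Let's trace through this code step by step.

Initialize: x = 1
Entering loop: for idx in range(1, 7):

After execution: x = 4
4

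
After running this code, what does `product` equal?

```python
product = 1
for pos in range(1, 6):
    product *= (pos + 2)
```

Let's trace through this code step by step.

Initialize: product = 1
Entering loop: for pos in range(1, 6):

After execution: product = 2520
2520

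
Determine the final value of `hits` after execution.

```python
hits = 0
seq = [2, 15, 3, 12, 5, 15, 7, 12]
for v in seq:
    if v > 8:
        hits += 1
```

Let's trace through this code step by step.

Initialize: hits = 0
Initialize: seq = [2, 15, 3, 12, 5, 15, 7, 12]
Entering loop: for v in seq:

After execution: hits = 4
4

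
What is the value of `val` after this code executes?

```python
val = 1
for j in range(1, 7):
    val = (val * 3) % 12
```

Let's trace through this code step by step.

Initialize: val = 1
Entering loop: for j in range(1, 7):

After execution: val = 9
9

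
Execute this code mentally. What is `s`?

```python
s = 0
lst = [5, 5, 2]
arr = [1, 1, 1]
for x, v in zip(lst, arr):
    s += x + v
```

Let's trace through this code step by step.

Initialize: s = 0
Initialize: lst = [5, 5, 2]
Initialize: arr = [1, 1, 1]
Entering loop: for x, v in zip(lst, arr):

After execution: s = 15
15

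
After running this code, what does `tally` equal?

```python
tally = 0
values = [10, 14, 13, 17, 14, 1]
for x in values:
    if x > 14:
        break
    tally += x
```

Let's trace through this code step by step.

Initialize: tally = 0
Initialize: values = [10, 14, 13, 17, 14, 1]
Entering loop: for x in values:

After execution: tally = 37
37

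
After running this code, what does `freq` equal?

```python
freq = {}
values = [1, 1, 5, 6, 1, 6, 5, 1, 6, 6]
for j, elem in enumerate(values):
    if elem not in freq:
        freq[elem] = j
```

Let's trace through this code step by step.

Initialize: freq = {}
Initialize: values = [1, 1, 5, 6, 1, 6, 5, 1, 6, 6]
Entering loop: for j, elem in enumerate(values):

After execution: freq = {1: 0, 5: 2, 6: 3}
{1: 0, 5: 2, 6: 3}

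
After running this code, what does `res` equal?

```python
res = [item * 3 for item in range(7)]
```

Let's trace through this code step by step.

Initialize: res = [item * 3 for item in range(7)]

After execution: res = [0, 3, 6, 9, 12, 15, 18]
[0, 3, 6, 9, 12, 15, 18]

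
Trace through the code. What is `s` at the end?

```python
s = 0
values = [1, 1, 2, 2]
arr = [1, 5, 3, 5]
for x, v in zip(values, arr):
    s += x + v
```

Let's trace through this code step by step.

Initialize: s = 0
Initialize: values = [1, 1, 2, 2]
Initialize: arr = [1, 5, 3, 5]
Entering loop: for x, v in zip(values, arr):

After execution: s = 20
20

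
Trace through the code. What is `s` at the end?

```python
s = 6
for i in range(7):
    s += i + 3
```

Let's trace through this code step by step.

Initialize: s = 6
Entering loop: for i in range(7):

After execution: s = 48
48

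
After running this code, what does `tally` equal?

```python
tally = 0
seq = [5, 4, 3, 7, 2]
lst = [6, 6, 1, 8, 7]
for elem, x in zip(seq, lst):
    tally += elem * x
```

Let's trace through this code step by step.

Initialize: tally = 0
Initialize: seq = [5, 4, 3, 7, 2]
Initialize: lst = [6, 6, 1, 8, 7]
Entering loop: for elem, x in zip(seq, lst):

After execution: tally = 127
127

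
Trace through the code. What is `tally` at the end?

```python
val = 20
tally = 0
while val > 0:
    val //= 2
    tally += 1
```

Let's trace through this code step by step.

Initialize: val = 20
Initialize: tally = 0
Entering loop: while val > 0:

After execution: tally = 5
5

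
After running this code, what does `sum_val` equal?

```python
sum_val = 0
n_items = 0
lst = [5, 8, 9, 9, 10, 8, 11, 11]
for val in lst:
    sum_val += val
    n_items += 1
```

Let's trace through this code step by step.

Initialize: sum_val = 0
Initialize: n_items = 0
Initialize: lst = [5, 8, 9, 9, 10, 8, 11, 11]
Entering loop: for val in lst:

After execution: sum_val = 71
71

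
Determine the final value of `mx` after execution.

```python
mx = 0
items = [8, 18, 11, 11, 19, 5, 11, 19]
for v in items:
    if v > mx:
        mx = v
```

Let's trace through this code step by step.

Initialize: mx = 0
Initialize: items = [8, 18, 11, 11, 19, 5, 11, 19]
Entering loop: for v in items:

After execution: mx = 19
19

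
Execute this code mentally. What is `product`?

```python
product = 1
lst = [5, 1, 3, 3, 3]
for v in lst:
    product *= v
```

Let's trace through this code step by step.

Initialize: product = 1
Initialize: lst = [5, 1, 3, 3, 3]
Entering loop: for v in lst:

After execution: product = 135
135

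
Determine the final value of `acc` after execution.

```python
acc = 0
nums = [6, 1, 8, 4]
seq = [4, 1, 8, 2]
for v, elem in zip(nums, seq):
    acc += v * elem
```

Let's trace through this code step by step.

Initialize: acc = 0
Initialize: nums = [6, 1, 8, 4]
Initialize: seq = [4, 1, 8, 2]
Entering loop: for v, elem in zip(nums, seq):

After execution: acc = 97
97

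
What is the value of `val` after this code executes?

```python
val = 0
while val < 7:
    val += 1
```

Let's trace through this code step by step.

Initialize: val = 0
Entering loop: while val < 7:

After execution: val = 7
7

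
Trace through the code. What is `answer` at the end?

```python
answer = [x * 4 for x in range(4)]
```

Let's trace through this code step by step.

Initialize: answer = [x * 4 for x in range(4)]

After execution: answer = [0, 4, 8, 12]
[0, 4, 8, 12]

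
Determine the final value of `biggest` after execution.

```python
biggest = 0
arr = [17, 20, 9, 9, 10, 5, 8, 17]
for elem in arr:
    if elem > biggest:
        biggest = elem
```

Let's trace through this code step by step.

Initialize: biggest = 0
Initialize: arr = [17, 20, 9, 9, 10, 5, 8, 17]
Entering loop: for elem in arr:

After execution: biggest = 20
20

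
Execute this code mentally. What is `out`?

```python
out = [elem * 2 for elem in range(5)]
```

Let's trace through this code step by step.

Initialize: out = [elem * 2 for elem in range(5)]

After execution: out = [0, 2, 4, 6, 8]
[0, 2, 4, 6, 8]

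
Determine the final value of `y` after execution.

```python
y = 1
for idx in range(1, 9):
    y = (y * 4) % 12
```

Let's trace through this code step by step.

Initialize: y = 1
Entering loop: for idx in range(1, 9):

After execution: y = 4
4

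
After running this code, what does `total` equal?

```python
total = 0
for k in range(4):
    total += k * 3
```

Let's trace through this code step by step.

Initialize: total = 0
Entering loop: for k in range(4):

After execution: total = 18
18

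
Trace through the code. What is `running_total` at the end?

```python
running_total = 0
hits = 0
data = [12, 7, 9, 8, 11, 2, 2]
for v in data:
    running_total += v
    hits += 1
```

Let's trace through this code step by step.

Initialize: running_total = 0
Initialize: hits = 0
Initialize: data = [12, 7, 9, 8, 11, 2, 2]
Entering loop: for v in data:

After execution: running_total = 51
51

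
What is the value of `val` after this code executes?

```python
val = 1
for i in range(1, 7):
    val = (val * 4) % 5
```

Let's trace through this code step by step.

Initialize: val = 1
Entering loop: for i in range(1, 7):

After execution: val = 1
1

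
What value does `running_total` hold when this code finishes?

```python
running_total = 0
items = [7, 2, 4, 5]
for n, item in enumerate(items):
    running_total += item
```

Let's trace through this code step by step.

Initialize: running_total = 0
Initialize: items = [7, 2, 4, 5]
Entering loop: for n, item in enumerate(items):

After execution: running_total = 18
18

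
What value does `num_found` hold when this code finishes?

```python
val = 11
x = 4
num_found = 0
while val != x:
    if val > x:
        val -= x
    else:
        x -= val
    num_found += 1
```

Let's trace through this code step by step.

Initialize: val = 11
Initialize: x = 4
Initialize: num_found = 0
Entering loop: while val != x:

After execution: num_found = 5
5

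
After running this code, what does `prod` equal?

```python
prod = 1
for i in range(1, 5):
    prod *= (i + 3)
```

Let's trace through this code step by step.

Initialize: prod = 1
Entering loop: for i in range(1, 5):

After execution: prod = 840
840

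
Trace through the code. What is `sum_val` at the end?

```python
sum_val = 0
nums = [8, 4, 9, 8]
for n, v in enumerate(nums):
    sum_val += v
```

Let's trace through this code step by step.

Initialize: sum_val = 0
Initialize: nums = [8, 4, 9, 8]
Entering loop: for n, v in enumerate(nums):

After execution: sum_val = 29
29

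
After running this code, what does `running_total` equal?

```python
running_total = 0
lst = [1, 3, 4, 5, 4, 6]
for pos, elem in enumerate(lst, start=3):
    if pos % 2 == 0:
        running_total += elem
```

Let's trace through this code step by step.

Initialize: running_total = 0
Initialize: lst = [1, 3, 4, 5, 4, 6]
Entering loop: for pos, elem in enumerate(lst, start=3):

After execution: running_total = 14
14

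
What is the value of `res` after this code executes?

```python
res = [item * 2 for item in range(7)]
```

Let's trace through this code step by step.

Initialize: res = [item * 2 for item in range(7)]

After execution: res = [0, 2, 4, 6, 8, 10, 12]
[0, 2, 4, 6, 8, 10, 12]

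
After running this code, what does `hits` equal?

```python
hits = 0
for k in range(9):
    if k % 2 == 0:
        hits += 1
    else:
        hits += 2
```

Let's trace through this code step by step.

Initialize: hits = 0
Entering loop: for k in range(9):

After execution: hits = 13
13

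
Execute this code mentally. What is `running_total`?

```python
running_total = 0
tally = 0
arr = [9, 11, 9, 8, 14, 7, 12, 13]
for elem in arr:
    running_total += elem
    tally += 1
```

Let's trace through this code step by step.

Initialize: running_total = 0
Initialize: tally = 0
Initialize: arr = [9, 11, 9, 8, 14, 7, 12, 13]
Entering loop: for elem in arr:

After execution: running_total = 83
83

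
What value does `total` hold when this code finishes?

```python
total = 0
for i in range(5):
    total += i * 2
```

Let's trace through this code step by step.

Initialize: total = 0
Entering loop: for i in range(5):

After execution: total = 20
20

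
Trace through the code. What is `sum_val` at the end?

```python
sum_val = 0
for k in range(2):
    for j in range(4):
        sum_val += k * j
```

Let's trace through this code step by step.

Initialize: sum_val = 0
Entering loop: for k in range(2):

After execution: sum_val = 6
6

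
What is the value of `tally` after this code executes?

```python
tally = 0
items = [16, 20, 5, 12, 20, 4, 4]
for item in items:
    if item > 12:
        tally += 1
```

Let's trace through this code step by step.

Initialize: tally = 0
Initialize: items = [16, 20, 5, 12, 20, 4, 4]
Entering loop: for item in items:

After execution: tally = 3
3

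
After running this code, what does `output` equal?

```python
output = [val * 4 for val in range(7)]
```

Let's trace through this code step by step.

Initialize: output = [val * 4 for val in range(7)]

After execution: output = [0, 4, 8, 12, 16, 20, 24]
[0, 4, 8, 12, 16, 20, 24]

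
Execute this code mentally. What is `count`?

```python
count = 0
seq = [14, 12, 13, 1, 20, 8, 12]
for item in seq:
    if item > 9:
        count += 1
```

Let's trace through this code step by step.

Initialize: count = 0
Initialize: seq = [14, 12, 13, 1, 20, 8, 12]
Entering loop: for item in seq:

After execution: count = 5
5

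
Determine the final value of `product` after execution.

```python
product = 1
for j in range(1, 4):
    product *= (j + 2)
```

Let's trace through this code step by step.

Initialize: product = 1
Entering loop: for j in range(1, 4):

After execution: product = 60
60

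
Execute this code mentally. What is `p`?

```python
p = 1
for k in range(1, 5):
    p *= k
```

Let's trace through this code step by step.

Initialize: p = 1
Entering loop: for k in range(1, 5):

After execution: p = 24
24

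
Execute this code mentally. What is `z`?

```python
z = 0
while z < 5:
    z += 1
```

Let's trace through this code step by step.

Initialize: z = 0
Entering loop: while z < 5:

After execution: z = 5
5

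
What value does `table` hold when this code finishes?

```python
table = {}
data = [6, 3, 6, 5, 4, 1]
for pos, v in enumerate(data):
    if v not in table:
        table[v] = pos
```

Let's trace through this code step by step.

Initialize: table = {}
Initialize: data = [6, 3, 6, 5, 4, 1]
Entering loop: for pos, v in enumerate(data):

After execution: table = {6: 0, 3: 1, 5: 3, 4: 4, 1: 5}
{6: 0, 3: 1, 5: 3, 4: 4, 1: 5}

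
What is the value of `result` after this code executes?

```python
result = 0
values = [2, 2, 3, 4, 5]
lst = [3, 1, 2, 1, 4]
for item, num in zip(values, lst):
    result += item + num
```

Let's trace through this code step by step.

Initialize: result = 0
Initialize: values = [2, 2, 3, 4, 5]
Initialize: lst = [3, 1, 2, 1, 4]
Entering loop: for item, num in zip(values, lst):

After execution: result = 27
27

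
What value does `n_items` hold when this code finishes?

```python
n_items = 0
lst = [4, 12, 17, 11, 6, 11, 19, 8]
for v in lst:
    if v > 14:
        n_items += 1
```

Let's trace through this code step by step.

Initialize: n_items = 0
Initialize: lst = [4, 12, 17, 11, 6, 11, 19, 8]
Entering loop: for v in lst:

After execution: n_items = 2
2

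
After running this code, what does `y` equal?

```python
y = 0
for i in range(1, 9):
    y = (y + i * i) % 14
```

Let's trace through this code step by step.

Initialize: y = 0
Entering loop: for i in range(1, 9):

After execution: y = 8
8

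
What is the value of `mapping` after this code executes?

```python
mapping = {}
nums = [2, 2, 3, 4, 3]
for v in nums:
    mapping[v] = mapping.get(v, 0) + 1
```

Let's trace through this code step by step.

Initialize: mapping = {}
Initialize: nums = [2, 2, 3, 4, 3]
Entering loop: for v in nums:

After execution: mapping = {2: 2, 3: 2, 4: 1}
{2: 2, 3: 2, 4: 1}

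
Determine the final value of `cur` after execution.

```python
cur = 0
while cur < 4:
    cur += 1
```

Let's trace through this code step by step.

Initialize: cur = 0
Entering loop: while cur < 4:

After execution: cur = 4
4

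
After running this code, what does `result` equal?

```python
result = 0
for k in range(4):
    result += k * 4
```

Let's trace through this code step by step.

Initialize: result = 0
Entering loop: for k in range(4):

After execution: result = 24
24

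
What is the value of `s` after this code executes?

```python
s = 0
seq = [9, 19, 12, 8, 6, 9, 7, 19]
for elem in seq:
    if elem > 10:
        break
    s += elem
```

Let's trace through this code step by step.

Initialize: s = 0
Initialize: seq = [9, 19, 12, 8, 6, 9, 7, 19]
Entering loop: for elem in seq:

After execution: s = 9
9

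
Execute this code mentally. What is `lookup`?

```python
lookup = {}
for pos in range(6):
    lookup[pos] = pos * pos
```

Let's trace through this code step by step.

Initialize: lookup = {}
Entering loop: for pos in range(6):

After execution: lookup = {0: 0, 1: 1, 2: 4, 3: 9, 4: 16, 5: 25}
{0: 0, 1: 1, 2: 4, 3: 9, 4: 16, 5: 25}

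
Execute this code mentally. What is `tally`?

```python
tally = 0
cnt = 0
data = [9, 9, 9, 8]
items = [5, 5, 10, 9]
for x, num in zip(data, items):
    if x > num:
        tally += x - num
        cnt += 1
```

Let's trace through this code step by step.

Initialize: tally = 0
Initialize: cnt = 0
Initialize: data = [9, 9, 9, 8]
Initialize: items = [5, 5, 10, 9]
Entering loop: for x, num in zip(data, items):

After execution: tally = 8
8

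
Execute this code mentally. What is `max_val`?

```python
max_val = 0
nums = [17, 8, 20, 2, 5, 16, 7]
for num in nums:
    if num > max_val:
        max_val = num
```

Let's trace through this code step by step.

Initialize: max_val = 0
Initialize: nums = [17, 8, 20, 2, 5, 16, 7]
Entering loop: for num in nums:

After execution: max_val = 20
20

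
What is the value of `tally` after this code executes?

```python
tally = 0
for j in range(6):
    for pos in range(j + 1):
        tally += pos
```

Let's trace through this code step by step.

Initialize: tally = 0
Entering loop: for j in range(6):

After execution: tally = 35
35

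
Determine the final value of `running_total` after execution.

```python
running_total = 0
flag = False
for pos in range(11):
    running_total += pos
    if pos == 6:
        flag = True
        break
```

Let's trace through this code step by step.

Initialize: running_total = 0
Initialize: flag = False
Entering loop: for pos in range(11):

After execution: running_total = 21
21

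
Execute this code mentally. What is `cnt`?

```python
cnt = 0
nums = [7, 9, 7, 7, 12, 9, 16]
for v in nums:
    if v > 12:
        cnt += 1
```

Let's trace through this code step by step.

Initialize: cnt = 0
Initialize: nums = [7, 9, 7, 7, 12, 9, 16]
Entering loop: for v in nums:

After execution: cnt = 1
1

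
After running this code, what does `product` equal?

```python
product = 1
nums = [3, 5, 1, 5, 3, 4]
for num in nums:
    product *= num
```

Let's trace through this code step by step.

Initialize: product = 1
Initialize: nums = [3, 5, 1, 5, 3, 4]
Entering loop: for num in nums:

After execution: product = 900
900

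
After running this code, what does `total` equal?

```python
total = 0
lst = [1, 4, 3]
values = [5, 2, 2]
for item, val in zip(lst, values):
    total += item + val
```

Let's trace through this code step by step.

Initialize: total = 0
Initialize: lst = [1, 4, 3]
Initialize: values = [5, 2, 2]
Entering loop: for item, val in zip(lst, values):

After execution: total = 17
17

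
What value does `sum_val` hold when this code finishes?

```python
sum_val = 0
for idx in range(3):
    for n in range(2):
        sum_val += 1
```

Let's trace through this code step by step.

Initialize: sum_val = 0
Entering loop: for idx in range(3):

After execution: sum_val = 6
6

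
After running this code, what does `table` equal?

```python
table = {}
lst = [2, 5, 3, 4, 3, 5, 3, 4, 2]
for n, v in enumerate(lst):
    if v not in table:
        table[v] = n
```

Let's trace through this code step by step.

Initialize: table = {}
Initialize: lst = [2, 5, 3, 4, 3, 5, 3, 4, 2]
Entering loop: for n, v in enumerate(lst):

After execution: table = {2: 0, 5: 1, 3: 2, 4: 3}
{2: 0, 5: 1, 3: 2, 4: 3}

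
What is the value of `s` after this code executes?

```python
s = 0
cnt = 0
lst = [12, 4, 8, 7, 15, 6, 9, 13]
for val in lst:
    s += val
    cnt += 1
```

Let's trace through this code step by step.

Initialize: s = 0
Initialize: cnt = 0
Initialize: lst = [12, 4, 8, 7, 15, 6, 9, 13]
Entering loop: for val in lst:

After execution: s = 74
74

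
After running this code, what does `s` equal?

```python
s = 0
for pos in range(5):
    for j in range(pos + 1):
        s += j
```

Let's trace through this code step by step.

Initialize: s = 0
Entering loop: for pos in range(5):

After execution: s = 20
20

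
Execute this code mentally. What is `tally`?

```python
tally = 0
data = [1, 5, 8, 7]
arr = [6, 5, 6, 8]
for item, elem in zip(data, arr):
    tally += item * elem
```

Let's trace through this code step by step.

Initialize: tally = 0
Initialize: data = [1, 5, 8, 7]
Initialize: arr = [6, 5, 6, 8]
Entering loop: for item, elem in zip(data, arr):

After execution: tally = 135
135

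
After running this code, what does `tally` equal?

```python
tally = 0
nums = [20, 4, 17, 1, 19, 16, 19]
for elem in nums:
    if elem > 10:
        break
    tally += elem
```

Let's trace through this code step by step.

Initialize: tally = 0
Initialize: nums = [20, 4, 17, 1, 19, 16, 19]
Entering loop: for elem in nums:

After execution: tally = 0
0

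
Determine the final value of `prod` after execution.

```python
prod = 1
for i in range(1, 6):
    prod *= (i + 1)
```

Let's trace through this code step by step.

Initialize: prod = 1
Entering loop: for i in range(1, 6):

After execution: prod = 720
720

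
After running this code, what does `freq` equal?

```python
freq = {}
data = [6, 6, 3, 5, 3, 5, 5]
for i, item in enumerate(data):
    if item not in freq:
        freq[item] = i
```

Let's trace through this code step by step.

Initialize: freq = {}
Initialize: data = [6, 6, 3, 5, 3, 5, 5]
Entering loop: for i, item in enumerate(data):

After execution: freq = {6: 0, 3: 2, 5: 3}
{6: 0, 3: 2, 5: 3}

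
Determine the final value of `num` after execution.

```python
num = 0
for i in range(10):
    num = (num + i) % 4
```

Let's trace through this code step by step.

Initialize: num = 0
Entering loop: for i in range(10):

After execution: num = 1
1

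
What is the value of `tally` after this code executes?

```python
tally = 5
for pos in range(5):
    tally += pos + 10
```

Let's trace through this code step by step.

Initialize: tally = 5
Entering loop: for pos in range(5):

After execution: tally = 65
65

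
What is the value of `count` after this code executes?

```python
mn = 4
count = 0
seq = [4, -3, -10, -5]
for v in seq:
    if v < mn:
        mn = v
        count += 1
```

Let's trace through this code step by step.

Initialize: mn = 4
Initialize: count = 0
Initialize: seq = [4, -3, -10, -5]
Entering loop: for v in seq:

After execution: count = 2
2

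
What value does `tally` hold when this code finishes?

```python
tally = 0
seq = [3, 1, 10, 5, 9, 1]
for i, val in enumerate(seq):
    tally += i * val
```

Let's trace through this code step by step.

Initialize: tally = 0
Initialize: seq = [3, 1, 10, 5, 9, 1]
Entering loop: for i, val in enumerate(seq):

After execution: tally = 77
77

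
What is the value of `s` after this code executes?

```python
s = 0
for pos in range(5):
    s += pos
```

Let's trace through this code step by step.

Initialize: s = 0
Entering loop: for pos in range(5):

After execution: s = 10
10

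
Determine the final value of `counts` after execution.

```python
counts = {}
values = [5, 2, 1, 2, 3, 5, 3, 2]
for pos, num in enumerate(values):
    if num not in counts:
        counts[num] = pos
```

Let's trace through this code step by step.

Initialize: counts = {}
Initialize: values = [5, 2, 1, 2, 3, 5, 3, 2]
Entering loop: for pos, num in enumerate(values):

After execution: counts = {5: 0, 2: 1, 1: 2, 3: 4}
{5: 0, 2: 1, 1: 2, 3: 4}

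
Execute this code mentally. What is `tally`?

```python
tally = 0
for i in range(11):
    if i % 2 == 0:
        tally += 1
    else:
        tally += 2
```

Let's trace through this code step by step.

Initialize: tally = 0
Entering loop: for i in range(11):

After execution: tally = 16
16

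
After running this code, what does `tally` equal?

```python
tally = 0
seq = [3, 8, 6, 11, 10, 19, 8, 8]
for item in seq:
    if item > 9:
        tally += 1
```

Let's trace through this code step by step.

Initialize: tally = 0
Initialize: seq = [3, 8, 6, 11, 10, 19, 8, 8]
Entering loop: for item in seq:

After execution: tally = 3
3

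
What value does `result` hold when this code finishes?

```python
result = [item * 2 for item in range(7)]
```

Let's trace through this code step by step.

Initialize: result = [item * 2 for item in range(7)]

After execution: result = [0, 2, 4, 6, 8, 10, 12]
[0, 2, 4, 6, 8, 10, 12]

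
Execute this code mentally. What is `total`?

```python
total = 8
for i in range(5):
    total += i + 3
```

Let's trace through this code step by step.

Initialize: total = 8
Entering loop: for i in range(5):

After execution: total = 33
33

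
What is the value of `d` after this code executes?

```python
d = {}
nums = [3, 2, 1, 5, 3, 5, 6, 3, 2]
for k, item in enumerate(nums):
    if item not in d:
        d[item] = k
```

Let's trace through this code step by step.

Initialize: d = {}
Initialize: nums = [3, 2, 1, 5, 3, 5, 6, 3, 2]
Entering loop: for k, item in enumerate(nums):

After execution: d = {3: 0, 2: 1, 1: 2, 5: 3, 6: 6}
{3: 0, 2: 1, 1: 2, 5: 3, 6: 6}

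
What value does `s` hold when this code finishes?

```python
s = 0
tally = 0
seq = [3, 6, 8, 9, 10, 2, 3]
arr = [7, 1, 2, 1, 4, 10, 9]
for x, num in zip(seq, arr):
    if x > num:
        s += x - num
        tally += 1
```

Let's trace through this code step by step.

Initialize: s = 0
Initialize: tally = 0
Initialize: seq = [3, 6, 8, 9, 10, 2, 3]
Initialize: arr = [7, 1, 2, 1, 4, 10, 9]
Entering loop: for x, num in zip(seq, arr):

After execution: s = 25
25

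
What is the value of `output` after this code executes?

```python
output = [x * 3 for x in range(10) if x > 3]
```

Let's trace through this code step by step.

Initialize: output = [x * 3 for x in range(10) if x > 3]

After execution: output = [12, 15, 18, 21, 24, 27]
[12, 15, 18, 21, 24, 27]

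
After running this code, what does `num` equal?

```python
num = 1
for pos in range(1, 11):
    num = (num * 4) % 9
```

Let's trace through this code step by step.

Initialize: num = 1
Entering loop: for pos in range(1, 11):

After execution: num = 4
4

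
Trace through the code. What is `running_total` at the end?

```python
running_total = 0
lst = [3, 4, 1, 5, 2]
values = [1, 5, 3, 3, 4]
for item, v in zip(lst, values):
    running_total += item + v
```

Let's trace through this code step by step.

Initialize: running_total = 0
Initialize: lst = [3, 4, 1, 5, 2]
Initialize: values = [1, 5, 3, 3, 4]
Entering loop: for item, v in zip(lst, values):

After execution: running_total = 31
31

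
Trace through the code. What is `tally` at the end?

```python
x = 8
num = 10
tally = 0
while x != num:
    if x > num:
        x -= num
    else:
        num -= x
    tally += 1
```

Let's trace through this code step by step.

Initialize: x = 8
Initialize: num = 10
Initialize: tally = 0
Entering loop: while x != num:

After execution: tally = 4
4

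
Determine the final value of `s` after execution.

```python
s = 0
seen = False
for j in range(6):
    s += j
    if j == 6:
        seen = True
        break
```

Let's trace through this code step by step.

Initialize: s = 0
Initialize: seen = False
Entering loop: for j in range(6):

After execution: s = 15
15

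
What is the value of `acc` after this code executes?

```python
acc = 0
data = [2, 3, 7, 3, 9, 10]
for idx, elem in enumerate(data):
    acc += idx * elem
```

Let's trace through this code step by step.

Initialize: acc = 0
Initialize: data = [2, 3, 7, 3, 9, 10]
Entering loop: for idx, elem in enumerate(data):

After execution: acc = 112
112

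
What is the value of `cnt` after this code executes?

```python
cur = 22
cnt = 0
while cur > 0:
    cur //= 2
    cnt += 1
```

Let's trace through this code step by step.

Initialize: cur = 22
Initialize: cnt = 0
Entering loop: while cur > 0:

After execution: cnt = 5
5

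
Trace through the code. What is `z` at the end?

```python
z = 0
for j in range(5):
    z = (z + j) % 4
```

Let's trace through this code step by step.

Initialize: z = 0
Entering loop: for j in range(5):

After execution: z = 2
2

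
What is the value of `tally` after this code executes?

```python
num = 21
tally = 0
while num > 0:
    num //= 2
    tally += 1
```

Let's trace through this code step by step.

Initialize: num = 21
Initialize: tally = 0
Entering loop: while num > 0:

After execution: tally = 5
5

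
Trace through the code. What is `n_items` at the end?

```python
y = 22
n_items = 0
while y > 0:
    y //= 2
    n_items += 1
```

Let's trace through this code step by step.

Initialize: y = 22
Initialize: n_items = 0
Entering loop: while y > 0:

After execution: n_items = 5
5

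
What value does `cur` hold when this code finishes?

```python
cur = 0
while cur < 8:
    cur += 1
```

Let's trace through this code step by step.

Initialize: cur = 0
Entering loop: while cur < 8:

After execution: cur = 8
8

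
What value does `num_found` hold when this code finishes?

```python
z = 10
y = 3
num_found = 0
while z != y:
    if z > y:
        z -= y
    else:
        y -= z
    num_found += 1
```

Let's trace through this code step by step.

Initialize: z = 10
Initialize: y = 3
Initialize: num_found = 0
Entering loop: while z != y:

After execution: num_found = 5
5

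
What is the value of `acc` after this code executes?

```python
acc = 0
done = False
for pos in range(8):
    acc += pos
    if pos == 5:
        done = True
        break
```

Let's trace through this code step by step.

Initialize: acc = 0
Initialize: done = False
Entering loop: for pos in range(8):

After execution: acc = 15
15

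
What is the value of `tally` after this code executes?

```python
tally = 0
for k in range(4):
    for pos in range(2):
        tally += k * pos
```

Let's trace through this code step by step.

Initialize: tally = 0
Entering loop: for k in range(4):

After execution: tally = 6
6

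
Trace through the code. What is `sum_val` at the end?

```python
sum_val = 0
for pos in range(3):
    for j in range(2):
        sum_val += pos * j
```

Let's trace through this code step by step.

Initialize: sum_val = 0
Entering loop: for pos in range(3):

After execution: sum_val = 3
3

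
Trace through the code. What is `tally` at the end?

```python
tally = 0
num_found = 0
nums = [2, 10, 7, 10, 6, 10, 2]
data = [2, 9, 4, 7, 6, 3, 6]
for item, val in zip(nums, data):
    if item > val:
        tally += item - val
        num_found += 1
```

Let's trace through this code step by step.

Initialize: tally = 0
Initialize: num_found = 0
Initialize: nums = [2, 10, 7, 10, 6, 10, 2]
Initialize: data = [2, 9, 4, 7, 6, 3, 6]
Entering loop: for item, val in zip(nums, data):

After execution: tally = 14
14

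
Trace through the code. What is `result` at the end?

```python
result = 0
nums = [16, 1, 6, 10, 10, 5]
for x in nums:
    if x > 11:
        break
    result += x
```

Let's trace through this code step by step.

Initialize: result = 0
Initialize: nums = [16, 1, 6, 10, 10, 5]
Entering loop: for x in nums:

After execution: result = 0
0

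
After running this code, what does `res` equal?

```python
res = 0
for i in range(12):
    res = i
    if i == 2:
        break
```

Let's trace through this code step by step.

Initialize: res = 0
Entering loop: for i in range(12):

After execution: res = 2
2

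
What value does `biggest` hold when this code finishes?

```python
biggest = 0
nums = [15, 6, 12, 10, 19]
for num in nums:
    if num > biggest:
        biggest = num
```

Let's trace through this code step by step.

Initialize: biggest = 0
Initialize: nums = [15, 6, 12, 10, 19]
Entering loop: for num in nums:

After execution: biggest = 19
19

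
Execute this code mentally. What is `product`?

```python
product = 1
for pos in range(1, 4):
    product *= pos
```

Let's trace through this code step by step.

Initialize: product = 1
Entering loop: for pos in range(1, 4):

After execution: product = 6
6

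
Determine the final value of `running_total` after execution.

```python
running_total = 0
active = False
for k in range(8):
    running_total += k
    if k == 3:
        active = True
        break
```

Let's trace through this code step by step.

Initialize: running_total = 0
Initialize: active = False
Entering loop: for k in range(8):

After execution: running_total = 6
6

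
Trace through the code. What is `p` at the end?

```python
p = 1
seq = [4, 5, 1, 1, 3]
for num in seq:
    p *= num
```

Let's trace through this code step by step.

Initialize: p = 1
Initialize: seq = [4, 5, 1, 1, 3]
Entering loop: for num in seq:

After execution: p = 60
60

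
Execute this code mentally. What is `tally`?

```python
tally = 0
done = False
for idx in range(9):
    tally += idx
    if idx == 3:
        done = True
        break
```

Let's trace through this code step by step.

Initialize: tally = 0
Initialize: done = False
Entering loop: for idx in range(9):

After execution: tally = 6
6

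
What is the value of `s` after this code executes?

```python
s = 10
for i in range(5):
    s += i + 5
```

Let's trace through this code step by step.

Initialize: s = 10
Entering loop: for i in range(5):

After execution: s = 45
45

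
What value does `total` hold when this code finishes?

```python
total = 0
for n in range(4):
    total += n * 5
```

Let's trace through this code step by step.

Initialize: total = 0
Entering loop: for n in range(4):

After execution: total = 30
30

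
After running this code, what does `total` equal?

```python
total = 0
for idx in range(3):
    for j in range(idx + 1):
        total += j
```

Let's trace through this code step by step.

Initialize: total = 0
Entering loop: for idx in range(3):

After execution: total = 4
4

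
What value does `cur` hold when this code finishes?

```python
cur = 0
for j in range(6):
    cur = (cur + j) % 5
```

Let's trace through this code step by step.

Initialize: cur = 0
Entering loop: for j in range(6):

After execution: cur = 0
0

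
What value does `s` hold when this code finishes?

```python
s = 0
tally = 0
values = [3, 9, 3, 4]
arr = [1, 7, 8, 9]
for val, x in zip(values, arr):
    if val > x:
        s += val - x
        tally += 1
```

Let's trace through this code step by step.

Initialize: s = 0
Initialize: tally = 0
Initialize: values = [3, 9, 3, 4]
Initialize: arr = [1, 7, 8, 9]
Entering loop: for val, x in zip(values, arr):

After execution: s = 4
4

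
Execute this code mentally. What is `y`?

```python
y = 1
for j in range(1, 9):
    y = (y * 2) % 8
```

Let's trace through this code step by step.

Initialize: y = 1
Entering loop: for j in range(1, 9):

After execution: y = 0
0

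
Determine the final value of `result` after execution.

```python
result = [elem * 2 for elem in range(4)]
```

Let's trace through this code step by step.

Initialize: result = [elem * 2 for elem in range(4)]

After execution: result = [0, 2, 4, 6]
[0, 2, 4, 6]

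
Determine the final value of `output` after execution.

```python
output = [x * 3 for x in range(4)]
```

Let's trace through this code step by step.

Initialize: output = [x * 3 for x in range(4)]

After execution: output = [0, 3, 6, 9]
[0, 3, 6, 9]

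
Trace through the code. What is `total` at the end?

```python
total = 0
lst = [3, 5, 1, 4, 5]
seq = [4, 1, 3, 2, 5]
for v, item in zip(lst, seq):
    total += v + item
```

Let's trace through this code step by step.

Initialize: total = 0
Initialize: lst = [3, 5, 1, 4, 5]
Initialize: seq = [4, 1, 3, 2, 5]
Entering loop: for v, item in zip(lst, seq):

After execution: total = 33
33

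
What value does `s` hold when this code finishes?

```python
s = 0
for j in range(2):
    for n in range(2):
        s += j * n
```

Let's trace through this code step by step.

Initialize: s = 0
Entering loop: for j in range(2):

After execution: s = 1
1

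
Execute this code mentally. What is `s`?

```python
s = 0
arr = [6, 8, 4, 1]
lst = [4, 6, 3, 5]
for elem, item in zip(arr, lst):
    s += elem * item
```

Let's trace through this code step by step.

Initialize: s = 0
Initialize: arr = [6, 8, 4, 1]
Initialize: lst = [4, 6, 3, 5]
Entering loop: for elem, item in zip(arr, lst):

After execution: s = 89
89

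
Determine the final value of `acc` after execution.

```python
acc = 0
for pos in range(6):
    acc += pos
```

Let's trace through this code step by step.

Initialize: acc = 0
Entering loop: for pos in range(6):

After execution: acc = 15
15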